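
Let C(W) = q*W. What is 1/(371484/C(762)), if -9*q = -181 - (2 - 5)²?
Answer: 12065/278613 ≈ 0.043304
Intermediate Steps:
q = 190/9 (q = -(-181 - (2 - 5)²)/9 = -(-181 - 1*(-3)²)/9 = -(-181 - 1*9)/9 = -(-181 - 9)/9 = -⅑*(-190) = 190/9 ≈ 21.111)
C(W) = 190*W/9
1/(371484/C(762)) = 1/(371484/(((190/9)*762))) = 1/(371484/(48260/3)) = 1/(371484*(3/48260)) = 1/(278613/12065) = 12065/278613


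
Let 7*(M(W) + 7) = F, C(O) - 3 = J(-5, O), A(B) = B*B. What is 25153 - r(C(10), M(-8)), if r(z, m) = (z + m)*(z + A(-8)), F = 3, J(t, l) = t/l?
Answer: 101695/4 ≈ 25424.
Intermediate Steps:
A(B) = B²
C(O) = 3 - 5/O
M(W) = -46/7 (M(W) = -7 + (⅐)*3 = -7 + 3/7 = -46/7)
r(z, m) = (64 + z)*(m + z) (r(z, m) = (z + m)*(z + (-8)²) = (m + z)*(z + 64) = (m + z)*(64 + z) = (64 + z)*(m + z))
25153 - r(C(10), M(-8)) = 25153 - ((3 - 5/10)² + 64*(-46/7) + 64*(3 - 5/10) - 46*(3 - 5/10)/7) = 25153 - ((3 - 5*⅒)² - 2944/7 + 64*(3 - 5*⅒) - 46*(3 - 5*⅒)/7) = 25153 - ((3 - ½)² - 2944/7 + 64*(3 - ½) - 46*(3 - ½)/7) = 25153 - ((5/2)² - 2944/7 + 64*(5/2) - 46/7*5/2) = 25153 - (25/4 - 2944/7 + 160 - 115/7) = 25153 - 1*(-1083/4) = 25153 + 1083/4 = 101695/4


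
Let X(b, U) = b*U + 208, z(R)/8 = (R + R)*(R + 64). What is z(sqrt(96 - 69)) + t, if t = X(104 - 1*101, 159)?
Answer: 1117 + 3072*sqrt(3) ≈ 6437.9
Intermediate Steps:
z(R) = 16*R*(64 + R) (z(R) = 8*((R + R)*(R + 64)) = 8*((2*R)*(64 + R)) = 8*(2*R*(64 + R)) = 16*R*(64 + R))
X(b, U) = 208 + U*b (X(b, U) = U*b + 208 = 208 + U*b)
t = 685 (t = 208 + 159*(104 - 1*101) = 208 + 159*(104 - 101) = 208 + 159*3 = 208 + 477 = 685)
z(sqrt(96 - 69)) + t = 16*sqrt(96 - 69)*(64 + sqrt(96 - 69)) + 685 = 16*sqrt(27)*(64 + sqrt(27)) + 685 = 16*(3*sqrt(3))*(64 + 3*sqrt(3)) + 685 = 48*sqrt(3)*(64 + 3*sqrt(3)) + 685 = 685 + 48*sqrt(3)*(64 + 3*sqrt(3))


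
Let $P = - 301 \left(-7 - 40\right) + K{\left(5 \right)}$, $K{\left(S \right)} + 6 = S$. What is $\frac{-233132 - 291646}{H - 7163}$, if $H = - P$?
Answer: $\frac{174926}{7103} \approx 24.627$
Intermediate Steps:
$K{\left(S \right)} = -6 + S$
$P = 14146$ ($P = - 301 \left(-7 - 40\right) + \left(-6 + 5\right) = - 301 \left(-7 - 40\right) - 1 = \left(-301\right) \left(-47\right) - 1 = 14147 - 1 = 14146$)
$H = -14146$ ($H = \left(-1\right) 14146 = -14146$)
$\frac{-233132 - 291646}{H - 7163} = \frac{-233132 - 291646}{-14146 - 7163} = - \frac{524778}{-21309} = \left(-524778\right) \left(- \frac{1}{21309}\right) = \frac{174926}{7103}$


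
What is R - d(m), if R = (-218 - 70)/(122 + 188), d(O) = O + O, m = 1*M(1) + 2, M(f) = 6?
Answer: -2624/155 ≈ -16.929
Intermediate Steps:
m = 8 (m = 1*6 + 2 = 6 + 2 = 8)
d(O) = 2*O
R = -144/155 (R = -288/310 = -288*1/310 = -144/155 ≈ -0.92903)
R - d(m) = -144/155 - 2*8 = -144/155 - 1*16 = -144/155 - 16 = -2624/155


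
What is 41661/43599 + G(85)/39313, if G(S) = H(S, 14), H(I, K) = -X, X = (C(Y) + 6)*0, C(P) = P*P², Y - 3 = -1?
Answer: 13887/14533 ≈ 0.95555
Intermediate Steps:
Y = 2 (Y = 3 - 1 = 2)
C(P) = P³
X = 0 (X = (2³ + 6)*0 = (8 + 6)*0 = 14*0 = 0)
H(I, K) = 0 (H(I, K) = -1*0 = 0)
G(S) = 0
41661/43599 + G(85)/39313 = 41661/43599 + 0/39313 = 41661*(1/43599) + 0*(1/39313) = 13887/14533 + 0 = 13887/14533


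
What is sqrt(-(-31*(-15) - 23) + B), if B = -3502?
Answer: 2*I*sqrt(986) ≈ 62.801*I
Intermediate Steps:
sqrt(-(-31*(-15) - 23) + B) = sqrt(-(-31*(-15) - 23) - 3502) = sqrt(-(465 - 23) - 3502) = sqrt(-1*442 - 3502) = sqrt(-442 - 3502) = sqrt(-3944) = 2*I*sqrt(986)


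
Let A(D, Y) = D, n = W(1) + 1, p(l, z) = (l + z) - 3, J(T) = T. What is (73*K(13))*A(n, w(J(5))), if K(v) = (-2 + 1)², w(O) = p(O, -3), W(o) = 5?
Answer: 438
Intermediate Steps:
p(l, z) = -3 + l + z
w(O) = -6 + O (w(O) = -3 + O - 3 = -6 + O)
K(v) = 1 (K(v) = (-1)² = 1)
n = 6 (n = 5 + 1 = 6)
(73*K(13))*A(n, w(J(5))) = (73*1)*6 = 73*6 = 438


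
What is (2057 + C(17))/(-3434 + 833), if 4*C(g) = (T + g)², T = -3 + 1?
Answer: -8453/10404 ≈ -0.81248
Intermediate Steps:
T = -2
C(g) = (-2 + g)²/4
(2057 + C(17))/(-3434 + 833) = (2057 + (-2 + 17)²/4)/(-3434 + 833) = (2057 + (¼)*15²)/(-2601) = (2057 + (¼)*225)*(-1/2601) = (2057 + 225/4)*(-1/2601) = (8453/4)*(-1/2601) = -8453/10404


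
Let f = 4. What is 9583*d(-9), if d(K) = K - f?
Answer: -124579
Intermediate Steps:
d(K) = -4 + K (d(K) = K - 1*4 = K - 4 = -4 + K)
9583*d(-9) = 9583*(-4 - 9) = 9583*(-13) = -124579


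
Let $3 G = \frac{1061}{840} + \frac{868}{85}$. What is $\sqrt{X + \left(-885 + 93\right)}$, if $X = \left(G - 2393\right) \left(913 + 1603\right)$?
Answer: $\frac{i \sqrt{265127278010}}{210} \approx 2451.9 i$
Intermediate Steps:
$G = \frac{163861}{42840}$ ($G = \frac{\frac{1061}{840} + \frac{868}{85}}{3} = \frac{1}{3} \cdot \frac{163861}{14280} = \frac{163861}{42840} \approx 3.825$)
$X = - \frac{3787033583}{630}$ ($X = \left(\frac{163861}{42840} - 2393\right) \left(913 + 1603\right) = \left(- \frac{102352259}{42840}\right) 2516 = - \frac{3787033583}{630} \approx -6.0112 \cdot 10^{6}$)
$\sqrt{X + \left(-885 + 93\right)} = \sqrt{- \frac{3787033583}{630} + \left(-885 + 93\right)} = \sqrt{- \frac{3787033583}{630} - 792} = \sqrt{- \frac{3787532543}{630}} = \frac{i \sqrt{265127278010}}{210}$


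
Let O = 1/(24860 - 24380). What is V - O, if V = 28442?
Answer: 13652159/480 ≈ 28442.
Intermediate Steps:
O = 1/480 ≈ 0.0020833
V - O = 28442 - 1*1/480 = 28442 - 1/480 = 13652159/480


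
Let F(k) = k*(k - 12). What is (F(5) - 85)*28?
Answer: -3360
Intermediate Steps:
F(k) = k*(-12 + k)
(F(5) - 85)*28 = (5*(-12 + 5) - 85)*28 = (5*(-7) - 85)*28 = (-35 - 85)*28 = -120*28 = -3360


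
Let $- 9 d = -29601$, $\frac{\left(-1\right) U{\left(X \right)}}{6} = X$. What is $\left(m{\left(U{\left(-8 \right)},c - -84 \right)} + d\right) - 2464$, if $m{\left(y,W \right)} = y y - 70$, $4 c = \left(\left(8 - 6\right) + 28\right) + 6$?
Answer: $3059$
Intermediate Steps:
$c = 9$ ($c = \frac{\left(\left(8 - 6\right) + 28\right) + 6}{4} = \frac{\left(2 + 28\right) + 6}{4} = \frac{30 + 6}{4} = \frac{1}{4} \cdot 36 = 9$)
$U{\left(X \right)} = - 6 X$
$m{\left(y,W \right)} = -70 + y^{2}$ ($m{\left(y,W \right)} = y^{2} - 70 = -70 + y^{2}$)
$d = 3289$ ($d = \left(- \frac{1}{9}\right) \left(-29601\right) = 3289$)
$\left(m{\left(U{\left(-8 \right)},c - -84 \right)} + d\right) - 2464 = \left(\left(-70 + \left(\left(-6\right) \left(-8\right)\right)^{2}\right) + 3289\right) - 2464 = \left(\left(-70 + 48^{2}\right) + 3289\right) - 2464 = \left(\left(-70 + 2304\right) + 3289\right) - 2464 = \left(2234 + 3289\right) - 2464 = 5523 - 2464 = 3059$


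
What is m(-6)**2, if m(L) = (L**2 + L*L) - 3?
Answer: 4761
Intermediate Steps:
m(L) = -3 + 2*L**2 (m(L) = (L**2 + L**2) - 3 = 2*L**2 - 3 = -3 + 2*L**2)
m(-6)**2 = (-3 + 2*(-6)**2)**2 = (-3 + 2*36)**2 = (-3 + 72)**2 = 69**2 = 4761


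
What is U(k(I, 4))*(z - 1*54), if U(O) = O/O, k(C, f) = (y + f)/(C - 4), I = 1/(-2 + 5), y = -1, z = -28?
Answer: -82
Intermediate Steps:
I = ⅓ (I = 1/3 = ⅓ ≈ 0.33333)
k(C, f) = (-1 + f)/(-4 + C) (k(C, f) = (-1 + f)/(C - 4) = (-1 + f)/(-4 + C))
U(O) = 1
U(k(I, 4))*(z - 1*54) = 1*(-28 - 1*54) = 1*(-28 - 54) = 1*(-82) = -82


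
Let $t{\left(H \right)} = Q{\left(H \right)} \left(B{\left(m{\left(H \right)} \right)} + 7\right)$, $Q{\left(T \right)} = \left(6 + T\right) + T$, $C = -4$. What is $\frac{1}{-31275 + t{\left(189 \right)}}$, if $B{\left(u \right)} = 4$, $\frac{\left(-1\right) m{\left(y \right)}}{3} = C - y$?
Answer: $- \frac{1}{27051} \approx -3.6967 \cdot 10^{-5}$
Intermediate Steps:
$m{\left(y \right)} = 12 + 3 y$ ($m{\left(y \right)} = - 3 \left(-4 - y\right) = 12 + 3 y$)
$Q{\left(T \right)} = 6 + 2 T$
$t{\left(H \right)} = 66 + 22 H$ ($t{\left(H \right)} = \left(6 + 2 H\right) \left(4 + 7\right) = \left(6 + 2 H\right) 11 = 66 + 22 H$)
$\frac{1}{-31275 + t{\left(189 \right)}} = \frac{1}{-31275 + \left(66 + 22 \cdot 189\right)} = \frac{1}{-31275 + \left(66 + 4158\right)} = \frac{1}{-31275 + 4224} = \frac{1}{-27051} = - \frac{1}{27051}$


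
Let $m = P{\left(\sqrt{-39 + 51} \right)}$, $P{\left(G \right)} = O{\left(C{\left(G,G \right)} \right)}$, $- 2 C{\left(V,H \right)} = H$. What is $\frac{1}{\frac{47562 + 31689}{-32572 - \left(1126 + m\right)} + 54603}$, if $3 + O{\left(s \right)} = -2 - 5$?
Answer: $\frac{33688}{1839386613} \approx 1.8315 \cdot 10^{-5}$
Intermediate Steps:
$C{\left(V,H \right)} = - \frac{H}{2}$
$O{\left(s \right)} = -10$ ($O{\left(s \right)} = -3 - 7 = -10$)
$P{\left(G \right)} = -10$
$m = -10$
$\frac{1}{\frac{47562 + 31689}{-32572 - \left(1126 + m\right)} + 54603} = \frac{1}{\frac{47562 + 31689}{-32572 - 1116} + 54603} = \frac{1}{\frac{79251}{-32572 + \left(-1126 + 10\right)} + 54603} = \frac{1}{\frac{79251}{-32572 - 1116} + 54603} = \frac{1}{\frac{79251}{-33688} + 54603} = \frac{1}{79251 \left(- \frac{1}{33688}\right) + 54603} = \frac{1}{- \frac{79251}{33688} + 54603} = \frac{1}{\frac{1839386613}{33688}} = \frac{33688}{1839386613}$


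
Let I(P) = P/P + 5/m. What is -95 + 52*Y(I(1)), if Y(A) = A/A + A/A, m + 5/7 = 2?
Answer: 9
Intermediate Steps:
m = 9/7 (m = -5/7 + 2 = 9/7 ≈ 1.2857)
I(P) = 44/9 (I(P) = P/P + 5/(9/7) = 1 + 5*(7/9) = 1 + 35/9 = 44/9)
Y(A) = 2 (Y(A) = 1 + 1 = 2)
-95 + 52*Y(I(1)) = -95 + 52*2 = -95 + 104 = 9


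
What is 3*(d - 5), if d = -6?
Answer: -33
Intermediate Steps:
3*(d - 5) = 3*(-6 - 5) = 3*(-11) = -33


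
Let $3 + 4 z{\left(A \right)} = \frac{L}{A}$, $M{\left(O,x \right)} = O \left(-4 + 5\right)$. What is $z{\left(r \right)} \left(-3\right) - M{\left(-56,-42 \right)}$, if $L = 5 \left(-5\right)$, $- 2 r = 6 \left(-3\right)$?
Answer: $\frac{181}{3} \approx 60.333$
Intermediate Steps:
$r = 9$ ($r = - \frac{6 \left(-3\right)}{2} = \left(- \frac{1}{2}\right) \left(-18\right) = 9$)
$M{\left(O,x \right)} = O$ ($M{\left(O,x \right)} = O 1 = O$)
$L = -25$
$z{\left(A \right)} = - \frac{3}{4} - \frac{25}{4 A}$ ($z{\left(A \right)} = - \frac{3}{4} + \frac{\left(-25\right) \frac{1}{A}}{4} = - \frac{3}{4} - \frac{25}{4 A}$)
$z{\left(r \right)} \left(-3\right) - M{\left(-56,-42 \right)} = \frac{-25 - 27}{4 \cdot 9} \left(-3\right) - -56 = \frac{1}{4} \cdot \frac{1}{9} \left(-25 - 27\right) \left(-3\right) + 56 = \frac{1}{4} \cdot \frac{1}{9} \left(-52\right) \left(-3\right) + 56 = \left(- \frac{13}{9}\right) \left(-3\right) + 56 = \frac{13}{3} + 56 = \frac{181}{3}$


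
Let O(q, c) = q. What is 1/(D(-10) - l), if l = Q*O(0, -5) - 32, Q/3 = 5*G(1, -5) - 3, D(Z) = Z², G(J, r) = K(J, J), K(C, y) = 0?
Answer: 1/132 ≈ 0.0075758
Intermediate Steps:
G(J, r) = 0
Q = -9 (Q = 3*(5*0 - 3) = 3*(0 - 3) = 3*(-3) = -9)
l = -32 (l = -9*0 - 32 = 0 - 32 = -32)
1/(D(-10) - l) = 1/((-10)² - 1*(-32)) = 1/(100 + 32) = 1/132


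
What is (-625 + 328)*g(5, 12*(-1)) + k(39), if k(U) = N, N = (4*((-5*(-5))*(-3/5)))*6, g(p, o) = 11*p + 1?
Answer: -16992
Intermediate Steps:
g(p, o) = 1 + 11*p
N = -360 (N = (4*(25*(-3*1/5)))*6 = (4*(25*(-3/5)))*6 = (4*(-15))*6 = -60*6 = -360)
k(U) = -360
(-625 + 328)*g(5, 12*(-1)) + k(39) = (-625 + 328)*(1 + 11*5) - 360 = -297*(1 + 55) - 360 = -297*56 - 360 = -16632 - 360 = -16992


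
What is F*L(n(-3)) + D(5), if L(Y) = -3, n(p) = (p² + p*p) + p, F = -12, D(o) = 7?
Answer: 43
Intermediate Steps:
n(p) = p + 2*p² (n(p) = (p² + p²) + p = 2*p² + p = p + 2*p²)
F*L(n(-3)) + D(5) = -12*(-3) + 7 = 36 + 7 = 43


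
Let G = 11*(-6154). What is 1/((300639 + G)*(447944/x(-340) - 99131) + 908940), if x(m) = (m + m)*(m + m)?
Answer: -11560/266931222385923 ≈ -4.3307e-11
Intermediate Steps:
x(m) = 4*m² (x(m) = (2*m)*(2*m) = 4*m²)
G = -67694
1/((300639 + G)*(447944/x(-340) - 99131) + 908940) = 1/((300639 - 67694)*(447944/((4*(-340)²)) - 99131) + 908940) = 1/(232945*(447944/((4*115600)) - 99131) + 908940) = 1/(232945*(447944/462400 - 99131) + 908940) = 1/(232945*(447944*(1/462400) - 99131) + 908940) = 1/(232945*(55993/57800 - 99131) + 908940) = 1/(232945*(-5729715807/57800) + 908940) = 1/(-266941729732323/11560 + 908940) = 1/(-266931222385923/11560) = -11560/266931222385923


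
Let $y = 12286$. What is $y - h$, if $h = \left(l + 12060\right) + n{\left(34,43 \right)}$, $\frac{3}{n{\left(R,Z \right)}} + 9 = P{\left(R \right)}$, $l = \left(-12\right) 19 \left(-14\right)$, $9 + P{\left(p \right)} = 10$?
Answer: $- \frac{23725}{8} \approx -2965.6$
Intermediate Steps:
$P{\left(p \right)} = 1$ ($P{\left(p \right)} = -9 + 10 = 1$)
$l = 3192$ ($l = \left(-228\right) \left(-14\right) = 3192$)
$n{\left(R,Z \right)} = - \frac{3}{8}$ ($n{\left(R,Z \right)} = \frac{3}{-9 + 1} = \frac{3}{-8} = 3 \left(- \frac{1}{8}\right) = - \frac{3}{8}$)
$h = \frac{122013}{8}$ ($h = \left(3192 + 12060\right) - \frac{3}{8} = 15252 - \frac{3}{8} = \frac{122013}{8} \approx 15252.0$)
$y - h = 12286 - \frac{122013}{8} = - \frac{23725}{8}$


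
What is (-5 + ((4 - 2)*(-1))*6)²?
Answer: 289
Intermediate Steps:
(-5 + ((4 - 2)*(-1))*6)² = (-5 + (2*(-1))*6)² = (-5 - 2*6)² = (-5 - 12)² = (-17)² = 289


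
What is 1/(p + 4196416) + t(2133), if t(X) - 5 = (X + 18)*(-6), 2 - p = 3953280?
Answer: -3136723337/243138 ≈ -12901.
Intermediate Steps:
p = -3953278 (p = 2 - 1*3953280 = 2 - 3953280 = -3953278)
t(X) = -103 - 6*X (t(X) = 5 + (X + 18)*(-6) = 5 + (18 + X)*(-6) = 5 + (-108 - 6*X) = -103 - 6*X)
1/(p + 4196416) + t(2133) = 1/(-3953278 + 4196416) + (-103 - 6*2133) = 1/243138 + (-103 - 12798) = 1/243138 - 12901 = -3136723337/243138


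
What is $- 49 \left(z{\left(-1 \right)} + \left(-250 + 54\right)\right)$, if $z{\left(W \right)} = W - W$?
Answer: $9604$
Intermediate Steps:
$z{\left(W \right)} = 0$
$- 49 \left(z{\left(-1 \right)} + \left(-250 + 54\right)\right) = - 49 \left(0 + \left(-250 + 54\right)\right) = - 49 \left(0 - 196\right) = \left(-49\right) \left(-196\right) = 9604$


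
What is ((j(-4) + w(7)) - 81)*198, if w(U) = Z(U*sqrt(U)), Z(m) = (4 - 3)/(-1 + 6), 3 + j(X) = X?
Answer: -86922/5 ≈ -17384.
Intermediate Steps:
j(X) = -3 + X
Z(m) = 1/5
w(U) = 1/5
((j(-4) + w(7)) - 81)*198 = (((-3 - 4) + 1/5) - 81)*198 = ((-7 + 1/5) - 81)*198 = (-34/5 - 81)*198 = -439/5*198 = -86922/5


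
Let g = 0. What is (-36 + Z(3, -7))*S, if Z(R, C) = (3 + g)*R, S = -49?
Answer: 1323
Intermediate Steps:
Z(R, C) = 3*R (Z(R, C) = (3 + 0)*R = 3*R)
(-36 + Z(3, -7))*S = (-36 + 3*3)*(-49) = (-36 + 9)*(-49) = -27*(-49) = 1323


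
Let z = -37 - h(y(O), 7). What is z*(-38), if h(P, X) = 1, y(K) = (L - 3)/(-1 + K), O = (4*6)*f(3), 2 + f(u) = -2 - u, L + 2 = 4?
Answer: 1444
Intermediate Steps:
L = 2 (L = -2 + 4 = 2)
f(u) = -4 - u (f(u) = -2 + (-2 - u) = -4 - u)
O = -168 (O = (4*6)*(-4 - 1*3) = 24*(-4 - 3) = 24*(-7) = -168)
y(K) = -1/(-1 + K) (y(K) = (2 - 3)/(-1 + K) = -1/(-1 + K))
z = -38 (z = -37 - 1*1 = -37 - 1 = -38)
z*(-38) = -38*(-38) = 1444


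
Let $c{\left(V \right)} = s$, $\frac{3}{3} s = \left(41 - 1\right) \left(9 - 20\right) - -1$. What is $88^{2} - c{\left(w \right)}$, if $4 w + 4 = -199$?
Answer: $8183$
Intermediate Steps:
$w = - \frac{203}{4}$ ($w = -1 + \frac{1}{4} \left(-199\right) = -1 - \frac{199}{4} = - \frac{203}{4} \approx -50.75$)
$s = -439$ ($s = \left(41 - 1\right) \left(9 - 20\right) - -1 = 40 \left(-11\right) + 1 = -440 + 1 = -439$)
$c{\left(V \right)} = -439$
$88^{2} - c{\left(w \right)} = 88^{2} - -439 = 7744 + 439 = 8183$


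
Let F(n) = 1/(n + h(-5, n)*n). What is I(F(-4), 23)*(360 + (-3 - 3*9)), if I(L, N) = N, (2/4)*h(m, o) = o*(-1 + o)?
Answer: 7590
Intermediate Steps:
h(m, o) = 2*o*(-1 + o) (h(m, o) = 2*(o*(-1 + o)) = 2*o*(-1 + o))
F(n) = 1/(n + 2*n²*(-1 + n)) (F(n) = 1/(n + (2*n*(-1 + n))*n) = 1/(n + 2*n²*(-1 + n)))
I(F(-4), 23)*(360 + (-3 - 3*9)) = 23*(360 + (-3 - 3*9)) = 23*(360 + (-3 - 27)) = 23*(360 - 30) = 23*330 = 7590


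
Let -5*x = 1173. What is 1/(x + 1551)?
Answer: 5/6582 ≈ 0.00075965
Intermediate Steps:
x = -1173/5 (x = -⅕*1173 = -1173/5 ≈ -234.60)
1/(x + 1551) = 1/(-1173/5 + 1551) = 1/(6582/5) = 5/6582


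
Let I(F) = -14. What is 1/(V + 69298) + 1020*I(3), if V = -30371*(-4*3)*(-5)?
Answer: -25032297361/1752962 ≈ -14280.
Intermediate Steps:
V = -1822260 (V = -(-364452)*(-5) = -30371*60 = -1822260)
1/(V + 69298) + 1020*I(3) = 1/(-1822260 + 69298) + 1020*(-14) = 1/(-1752962) - 14280 = -1/1752962 - 14280 = -25032297361/1752962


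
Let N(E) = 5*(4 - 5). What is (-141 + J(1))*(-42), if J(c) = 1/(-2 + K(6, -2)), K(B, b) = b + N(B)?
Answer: 17780/3 ≈ 5926.7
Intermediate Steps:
N(E) = -5 (N(E) = 5*(-1) = -5)
K(B, b) = -5 + b (K(B, b) = b - 5 = -5 + b)
J(c) = -1/9 (J(c) = 1/(-2 + (-5 - 2)) = 1/(-2 - 7) = 1/(-9) = -1/9)
(-141 + J(1))*(-42) = (-141 - 1/9)*(-42) = -1270/9*(-42) = 17780/3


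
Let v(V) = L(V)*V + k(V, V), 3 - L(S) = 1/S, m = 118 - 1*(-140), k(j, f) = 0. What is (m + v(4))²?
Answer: 72361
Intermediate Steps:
m = 258 (m = 118 + 140 = 258)
L(S) = 3 - 1/S
v(V) = V*(3 - 1/V) (v(V) = (3 - 1/V)*V + 0 = V*(3 - 1/V) + 0 = V*(3 - 1/V))
(m + v(4))² = (258 + (-1 + 3*4))² = (258 + (-1 + 12))² = (258 + 11)² = 269² = 72361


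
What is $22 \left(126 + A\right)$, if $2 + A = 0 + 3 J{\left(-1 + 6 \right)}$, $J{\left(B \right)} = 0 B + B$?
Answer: $3058$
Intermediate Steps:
$J{\left(B \right)} = B$ ($J{\left(B \right)} = 0 + B = B$)
$A = 13$ ($A = -2 + \left(0 + 3 \left(-1 + 6\right)\right) = -2 + \left(0 + 3 \cdot 5\right) = -2 + \left(0 + 15\right) = -2 + 15 = 13$)
$22 \left(126 + A\right) = 22 \left(126 + 13\right) = 22 \cdot 139 = 3058$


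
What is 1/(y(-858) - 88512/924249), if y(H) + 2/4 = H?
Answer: -616166/529037519 ≈ -0.0011647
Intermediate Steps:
y(H) = -1/2 + H
1/(y(-858) - 88512/924249) = 1/((-1/2 - 858) - 88512/924249) = 1/(-1717/2 - 88512*1/924249) = 1/(-1717/2 - 29504/308083) = 1/(-529037519/616166) = -616166/529037519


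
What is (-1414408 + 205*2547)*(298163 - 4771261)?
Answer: 3991224571754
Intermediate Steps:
(-1414408 + 205*2547)*(298163 - 4771261) = (-1414408 + 522135)*(-4473098) = -892273*(-4473098) = 3991224571754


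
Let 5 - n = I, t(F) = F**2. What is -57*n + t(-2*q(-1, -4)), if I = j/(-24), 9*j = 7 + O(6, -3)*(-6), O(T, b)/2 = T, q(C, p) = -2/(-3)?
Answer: -19157/72 ≈ -266.07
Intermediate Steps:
q(C, p) = 2/3 (q(C, p) = -2*(-1/3) = 2/3)
O(T, b) = 2*T
j = -65/9 (j = (7 + (2*6)*(-6))/9 = (7 + 12*(-6))/9 = (7 - 72)/9 = (1/9)*(-65) = -65/9 ≈ -7.2222)
I = 65/216 (I = -65/9/(-24) = -65/9*(-1/24) = 65/216 ≈ 0.30093)
n = 1015/216 (n = 5 - 1*65/216 = 5 - 65/216 = 1015/216 ≈ 4.6991)
-57*n + t(-2*q(-1, -4)) = -57*1015/216 + (-2*2/3)**2 = -19285/72 + (-4/3)**2 = -19285/72 + 16/9 = -19157/72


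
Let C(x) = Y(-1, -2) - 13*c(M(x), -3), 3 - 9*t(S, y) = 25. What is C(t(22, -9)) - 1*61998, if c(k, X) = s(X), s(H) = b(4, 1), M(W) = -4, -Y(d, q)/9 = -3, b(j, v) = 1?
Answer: -61984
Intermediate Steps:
Y(d, q) = 27 (Y(d, q) = -9*(-3) = 27)
s(H) = 1
c(k, X) = 1
t(S, y) = -22/9 (t(S, y) = ⅓ - ⅑*25 = ⅓ - 25/9 = -22/9)
C(x) = 14 (C(x) = 27 - 13*1 = 27 - 13 = 14)
C(t(22, -9)) - 1*61998 = 14 - 1*61998 = 14 - 61998 = -61984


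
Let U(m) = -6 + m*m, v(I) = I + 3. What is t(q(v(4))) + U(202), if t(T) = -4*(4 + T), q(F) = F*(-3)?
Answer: 40866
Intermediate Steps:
v(I) = 3 + I
U(m) = -6 + m²
q(F) = -3*F
t(T) = -16 - 4*T
t(q(v(4))) + U(202) = (-16 - (-12)*(3 + 4)) + (-6 + 202²) = (-16 - (-12)*7) + (-6 + 40804) = (-16 - 4*(-21)) + 40798 = (-16 + 84) + 40798 = 68 + 40798 = 40866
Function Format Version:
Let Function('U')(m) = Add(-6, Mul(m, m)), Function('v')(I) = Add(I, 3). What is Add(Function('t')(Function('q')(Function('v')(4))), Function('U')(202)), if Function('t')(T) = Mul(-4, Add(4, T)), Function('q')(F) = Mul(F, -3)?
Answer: 40866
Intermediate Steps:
Function('v')(I) = Add(3, I)
Function('U')(m) = Add(-6, Pow(m, 2))
Function('q')(F) = Mul(-3, F)
Function('t')(T) = Add(-16, Mul(-4, T))
Add(Function('t')(Function('q')(Function('v')(4))), Function('U')(202)) = Add(Add(-16, Mul(-4, Mul(-3, Add(3, 4)))), Add(-6, Pow(202, 2))) = Add(Add(-16, Mul(-4, Mul(-3, 7))), Add(-6, 40804)) = Add(Add(-16, Mul(-4, -21)), 40798) = Add(Add(-16, 84), 40798) = Add(68, 40798) = 40866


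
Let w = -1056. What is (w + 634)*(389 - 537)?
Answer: 62456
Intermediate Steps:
(w + 634)*(389 - 537) = (-1056 + 634)*(389 - 537) = -422*(-148) = 62456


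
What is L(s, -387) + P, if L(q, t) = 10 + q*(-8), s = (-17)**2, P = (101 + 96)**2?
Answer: 36507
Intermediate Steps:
P = 38809 (P = 197**2 = 38809)
s = 289
L(q, t) = 10 - 8*q
L(s, -387) + P = (10 - 8*289) + 38809 = (10 - 2312) + 38809 = -2302 + 38809 = 36507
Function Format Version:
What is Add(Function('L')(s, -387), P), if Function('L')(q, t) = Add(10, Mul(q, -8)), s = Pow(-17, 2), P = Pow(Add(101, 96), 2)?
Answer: 36507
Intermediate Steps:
P = 38809 (P = Pow(197, 2) = 38809)
s = 289
Function('L')(q, t) = Add(10, Mul(-8, q))
Add(Function('L')(s, -387), P) = Add(Add(10, Mul(-8, 289)), 38809) = Add(Add(10, -2312), 38809) = Add(-2302, 38809) = 36507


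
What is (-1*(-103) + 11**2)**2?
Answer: 50176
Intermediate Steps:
(-1*(-103) + 11**2)**2 = (103 + 121)**2 = 224**2 = 50176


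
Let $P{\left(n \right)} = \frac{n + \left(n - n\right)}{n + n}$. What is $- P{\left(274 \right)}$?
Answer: $- \frac{1}{2} \approx -0.5$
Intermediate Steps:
$P{\left(n \right)} = \frac{1}{2}$ ($P{\left(n \right)} = \frac{n + 0}{2 n} = n \frac{1}{2 n} = \frac{1}{2}$)
$- P{\left(274 \right)} = \left(-1\right) \frac{1}{2} = - \frac{1}{2}$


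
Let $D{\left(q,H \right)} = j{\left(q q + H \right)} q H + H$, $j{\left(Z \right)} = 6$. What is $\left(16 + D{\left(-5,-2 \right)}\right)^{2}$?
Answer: $5476$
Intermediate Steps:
$D{\left(q,H \right)} = H + 6 H q$ ($D{\left(q,H \right)} = 6 q H + H = 6 H q + H = H + 6 H q$)
$\left(16 + D{\left(-5,-2 \right)}\right)^{2} = \left(16 - 2 \left(1 + 6 \left(-5\right)\right)\right)^{2} = \left(16 - 2 \left(1 - 30\right)\right)^{2} = \left(16 - -58\right)^{2} = \left(16 + 58\right)^{2} = 74^{2} = 5476$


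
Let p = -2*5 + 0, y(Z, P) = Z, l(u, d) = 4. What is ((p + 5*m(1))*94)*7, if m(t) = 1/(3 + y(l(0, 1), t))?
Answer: -6110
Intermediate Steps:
m(t) = ⅐ (m(t) = 1/(3 + 4) = 1/7 = ⅐)
p = -10 (p = -10 + 0 = -10)
((p + 5*m(1))*94)*7 = ((-10 + 5*(⅐))*94)*7 = ((-10 + 5/7)*94)*7 = -65/7*94*7 = -6110/7*7 = -6110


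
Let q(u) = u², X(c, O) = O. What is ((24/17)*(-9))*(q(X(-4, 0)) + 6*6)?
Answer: -7776/17 ≈ -457.41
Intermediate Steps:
((24/17)*(-9))*(q(X(-4, 0)) + 6*6) = ((24/17)*(-9))*(0² + 6*6) = ((24*(1/17))*(-9))*(0 + 36) = ((24/17)*(-9))*36 = -216/17*36 = -7776/17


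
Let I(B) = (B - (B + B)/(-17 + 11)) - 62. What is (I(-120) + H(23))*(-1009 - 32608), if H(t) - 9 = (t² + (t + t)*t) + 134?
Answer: -50694436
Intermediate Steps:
H(t) = 143 + 3*t² (H(t) = 9 + ((t² + (t + t)*t) + 134) = 9 + ((t² + (2*t)*t) + 134) = 9 + ((t² + 2*t²) + 134) = 9 + (3*t² + 134) = 9 + (134 + 3*t²) = 143 + 3*t²)
I(B) = -62 + 4*B/3 (I(B) = (B - 2*B/(-6)) - 62 = (B - 2*B*(-1)/6) - 62 = (B - (-1)*B/3) - 62 = (B + B/3) - 62 = 4*B/3 - 62 = -62 + 4*B/3)
(I(-120) + H(23))*(-1009 - 32608) = ((-62 + (4/3)*(-120)) + (143 + 3*23²))*(-1009 - 32608) = ((-62 - 160) + (143 + 3*529))*(-33617) = (-222 + (143 + 1587))*(-33617) = (-222 + 1730)*(-33617) = 1508*(-33617) = -50694436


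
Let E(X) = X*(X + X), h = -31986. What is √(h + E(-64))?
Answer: I*√23794 ≈ 154.25*I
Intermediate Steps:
E(X) = 2*X² (E(X) = X*(2*X) = 2*X²)
√(h + E(-64)) = √(-31986 + 2*(-64)²) = √(-31986 + 2*4096) = √(-31986 + 8192) = √(-23794) = I*√23794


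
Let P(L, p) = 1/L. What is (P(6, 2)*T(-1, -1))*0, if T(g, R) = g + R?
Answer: 0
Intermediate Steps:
T(g, R) = R + g
(P(6, 2)*T(-1, -1))*0 = ((-1 - 1)/6)*0 = ((⅙)*(-2))*0 = -⅓*0 = 0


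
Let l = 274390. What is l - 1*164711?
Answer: 109679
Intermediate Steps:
l - 1*164711 = 274390 - 1*164711 = 274390 - 164711 = 109679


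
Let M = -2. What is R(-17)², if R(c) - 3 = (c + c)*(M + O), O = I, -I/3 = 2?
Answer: 75625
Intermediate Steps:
I = -6 (I = -3*2 = -6)
O = -6
R(c) = 3 - 16*c (R(c) = 3 + (c + c)*(-2 - 6) = 3 + (2*c)*(-8) = 3 - 16*c)
R(-17)² = (3 - 16*(-17))² = (3 + 272)² = 275² = 75625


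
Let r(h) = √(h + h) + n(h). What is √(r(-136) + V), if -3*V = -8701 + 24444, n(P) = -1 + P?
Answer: √(-48462 + 36*I*√17)/3 ≈ 0.11238 + 73.38*I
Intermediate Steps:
V = -15743/3 (V = -(-8701 + 24444)/3 = -⅓*15743 = -15743/3 ≈ -5247.7)
r(h) = -1 + h + √2*√h (r(h) = √(h + h) + (-1 + h) = √(2*h) + (-1 + h) = √2*√h + (-1 + h) = -1 + h + √2*√h)
√(r(-136) + V) = √((-1 - 136 + √2*√(-136)) - 15743/3) = √((-1 - 136 + √2*(2*I*√34)) - 15743/3) = √((-1 - 136 + 4*I*√17) - 15743/3) = √((-137 + 4*I*√17) - 15743/3) = √(-16154/3 + 4*I*√17)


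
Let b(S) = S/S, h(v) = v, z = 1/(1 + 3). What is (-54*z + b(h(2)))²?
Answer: 625/4 ≈ 156.25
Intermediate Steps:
z = ¼ (z = 1/4 = ¼ ≈ 0.25000)
b(S) = 1
(-54*z + b(h(2)))² = (-54*¼ + 1)² = (-27/2 + 1)² = (-25/2)² = 625/4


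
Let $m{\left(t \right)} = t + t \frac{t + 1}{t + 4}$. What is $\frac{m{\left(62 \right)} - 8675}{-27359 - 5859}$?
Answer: $\frac{47046}{182699} \approx 0.25751$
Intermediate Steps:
$m{\left(t \right)} = t + \frac{t \left(1 + t\right)}{4 + t}$ ($m{\left(t \right)} = t + t \frac{1 + t}{4 + t} = t + \frac{t \left(1 + t\right)}{4 + t}$)
$\frac{m{\left(62 \right)} - 8675}{-27359 - 5859} = \frac{\frac{62 \left(5 + 2 \cdot 62\right)}{4 + 62} - 8675}{-27359 - 5859} = \frac{\frac{62 \left(5 + 124\right)}{66} - 8675}{-33218} = \left(62 \cdot \frac{1}{66} \cdot 129 - 8675\right) \left(- \frac{1}{33218}\right) = \left(\frac{1333}{11} - 8675\right) \left(- \frac{1}{33218}\right) = \left(- \frac{94092}{11}\right) \left(- \frac{1}{33218}\right) = \frac{47046}{182699}$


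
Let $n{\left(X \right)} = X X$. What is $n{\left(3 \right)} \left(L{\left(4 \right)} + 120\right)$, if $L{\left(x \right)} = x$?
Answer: $1116$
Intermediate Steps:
$n{\left(X \right)} = X^{2}$
$n{\left(3 \right)} \left(L{\left(4 \right)} + 120\right) = 3^{2} \left(4 + 120\right) = 9 \cdot 124 = 1116$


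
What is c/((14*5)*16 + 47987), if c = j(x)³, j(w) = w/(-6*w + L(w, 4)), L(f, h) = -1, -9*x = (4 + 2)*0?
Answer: 0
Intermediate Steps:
x = 0 (x = -(4 + 2)*0/9 = -2*0/3 = -⅑*0 = 0)
j(w) = w/(-1 - 6*w) (j(w) = w/(-6*w - 1) = w/(-1 - 6*w))
c = 0 (c = (-1*0/(1 + 6*0))³ = (-1*0/(1 + 0))³ = (-1*0/1)³ = (-1*0*1)³ = 0³ = 0)
c/((14*5)*16 + 47987) = 0/((14*5)*16 + 47987) = 0/(70*16 + 47987) = 0/(1120 + 47987) = 0/49107 = 0*(1/49107) = 0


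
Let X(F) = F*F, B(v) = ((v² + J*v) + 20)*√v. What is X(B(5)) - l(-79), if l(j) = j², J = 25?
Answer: 138259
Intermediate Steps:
B(v) = √v*(20 + v² + 25*v) (B(v) = ((v² + 25*v) + 20)*√v = (20 + v² + 25*v)*√v = √v*(20 + v² + 25*v))
X(F) = F²
X(B(5)) - l(-79) = (√5*(20 + 5² + 25*5))² - 1*(-79)² = (√5*(20 + 25 + 125))² - 1*6241 = (√5*170)² - 6241 = (170*√5)² - 6241 = 144500 - 6241 = 138259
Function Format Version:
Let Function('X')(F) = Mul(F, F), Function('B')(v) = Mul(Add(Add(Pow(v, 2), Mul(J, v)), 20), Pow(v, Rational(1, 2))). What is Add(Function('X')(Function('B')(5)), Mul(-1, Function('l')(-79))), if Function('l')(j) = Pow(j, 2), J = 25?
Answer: 138259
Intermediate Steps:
Function('B')(v) = Mul(Pow(v, Rational(1, 2)), Add(20, Pow(v, 2), Mul(25, v))) (Function('B')(v) = Mul(Add(Add(Pow(v, 2), Mul(25, v)), 20), Pow(v, Rational(1, 2))) = Mul(Add(20, Pow(v, 2), Mul(25, v)), Pow(v, Rational(1, 2))) = Mul(Pow(v, Rational(1, 2)), Add(20, Pow(v, 2), Mul(25, v))))
Function('X')(F) = Pow(F, 2)
Add(Function('X')(Function('B')(5)), Mul(-1, Function('l')(-79))) = Add(Pow(Mul(Pow(5, Rational(1, 2)), Add(20, Pow(5, 2), Mul(25, 5))), 2), Mul(-1, Pow(-79, 2))) = Add(Pow(Mul(Pow(5, Rational(1, 2)), Add(20, 25, 125)), 2), Mul(-1, 6241)) = Add(Pow(Mul(Pow(5, Rational(1, 2)), 170), 2), -6241) = Add(Pow(Mul(170, Pow(5, Rational(1, 2))), 2), -6241) = Add(144500, -6241) = 138259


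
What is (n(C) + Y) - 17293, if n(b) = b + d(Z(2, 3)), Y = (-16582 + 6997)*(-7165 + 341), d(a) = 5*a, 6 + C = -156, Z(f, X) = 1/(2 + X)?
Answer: 65390586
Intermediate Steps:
C = -162 (C = -6 - 156 = -162)
Y = 65408040 (Y = -9585*(-6824) = 65408040)
n(b) = 1 + b (n(b) = b + 5/(2 + 3) = b + 5/5 = b + 5*(1/5) = b + 1 = 1 + b)
(n(C) + Y) - 17293 = ((1 - 162) + 65408040) - 17293 = (-161 + 65408040) - 17293 = 65407879 - 17293 = 65390586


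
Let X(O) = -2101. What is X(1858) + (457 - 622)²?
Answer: 25124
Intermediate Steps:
X(1858) + (457 - 622)² = -2101 + (457 - 622)² = -2101 + (-165)² = -2101 + 27225 = 25124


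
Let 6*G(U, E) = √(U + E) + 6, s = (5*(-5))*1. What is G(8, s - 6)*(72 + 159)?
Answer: 231 + 77*I*√23/2 ≈ 231.0 + 184.64*I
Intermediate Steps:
s = -25 (s = -25*1 = -25)
G(U, E) = 1 + √(E + U)/6 (G(U, E) = (√(U + E) + 6)/6 = (√(E + U) + 6)/6 = (6 + √(E + U))/6 = 1 + √(E + U)/6)
G(8, s - 6)*(72 + 159) = (1 + √((-25 - 6) + 8)/6)*(72 + 159) = (1 + √(-31 + 8)/6)*231 = (1 + √(-23)/6)*231 = (1 + (I*√23)/6)*231 = (1 + I*√23/6)*231 = 231 + 77*I*√23/2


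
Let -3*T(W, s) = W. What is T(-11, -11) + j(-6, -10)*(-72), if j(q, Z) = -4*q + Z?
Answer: -3013/3 ≈ -1004.3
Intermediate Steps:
T(W, s) = -W/3
j(q, Z) = Z - 4*q
T(-11, -11) + j(-6, -10)*(-72) = -⅓*(-11) + (-10 - 4*(-6))*(-72) = 11/3 + (-10 + 24)*(-72) = 11/3 + 14*(-72) = 11/3 - 1008 = -3013/3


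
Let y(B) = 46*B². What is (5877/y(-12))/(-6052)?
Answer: -653/4454272 ≈ -0.00014660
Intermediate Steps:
(5877/y(-12))/(-6052) = (5877/((46*(-12)²)))/(-6052) = (5877/((46*144)))*(-1/6052) = (5877/6624)*(-1/6052) = (5877*(1/6624))*(-1/6052) = (653/736)*(-1/6052) = -653/4454272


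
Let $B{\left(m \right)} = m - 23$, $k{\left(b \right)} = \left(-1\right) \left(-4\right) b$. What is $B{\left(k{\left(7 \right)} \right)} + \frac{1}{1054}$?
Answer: $\frac{5271}{1054} \approx 5.0009$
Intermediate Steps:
$k{\left(b \right)} = 4 b$
$B{\left(m \right)} = -23 + m$
$B{\left(k{\left(7 \right)} \right)} + \frac{1}{1054} = \left(-23 + 4 \cdot 7\right) + \frac{1}{1054} = \left(-23 + 28\right) + \frac{1}{1054} = 5 + \frac{1}{1054} = \frac{5271}{1054}$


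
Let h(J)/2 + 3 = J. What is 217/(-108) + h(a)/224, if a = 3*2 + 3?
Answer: -2957/1512 ≈ -1.9557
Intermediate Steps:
a = 9 (a = 6 + 3 = 9)
h(J) = -6 + 2*J
217/(-108) + h(a)/224 = 217/(-108) + (-6 + 2*9)/224 = 217*(-1/108) + (-6 + 18)*(1/224) = -217/108 + 12*(1/224) = -217/108 + 3/56 = -2957/1512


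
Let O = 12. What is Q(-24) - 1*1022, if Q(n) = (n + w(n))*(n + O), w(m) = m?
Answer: -446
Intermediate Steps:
Q(n) = 2*n*(12 + n) (Q(n) = (n + n)*(n + 12) = (2*n)*(12 + n) = 2*n*(12 + n))
Q(-24) - 1*1022 = 2*(-24)*(12 - 24) - 1*1022 = 2*(-24)*(-12) - 1022 = 576 - 1022 = -446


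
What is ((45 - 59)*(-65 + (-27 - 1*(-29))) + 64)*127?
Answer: 120142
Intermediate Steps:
((45 - 59)*(-65 + (-27 - 1*(-29))) + 64)*127 = (-14*(-65 + (-27 + 29)) + 64)*127 = (-14*(-65 + 2) + 64)*127 = (-14*(-63) + 64)*127 = (882 + 64)*127 = 946*127 = 120142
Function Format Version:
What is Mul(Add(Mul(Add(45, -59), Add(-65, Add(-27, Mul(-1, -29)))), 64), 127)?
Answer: 120142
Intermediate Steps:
Mul(Add(Mul(Add(45, -59), Add(-65, Add(-27, Mul(-1, -29)))), 64), 127) = Mul(Add(Mul(-14, Add(-65, Add(-27, 29))), 64), 127) = Mul(Add(Mul(-14, Add(-65, 2)), 64), 127) = Mul(Add(Mul(-14, -63), 64), 127) = Mul(Add(882, 64), 127) = Mul(946, 127) = 120142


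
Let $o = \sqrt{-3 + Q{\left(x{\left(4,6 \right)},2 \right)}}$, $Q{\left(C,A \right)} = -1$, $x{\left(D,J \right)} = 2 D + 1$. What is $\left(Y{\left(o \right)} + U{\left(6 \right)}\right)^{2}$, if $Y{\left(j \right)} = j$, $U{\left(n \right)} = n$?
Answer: $32 + 24 i \approx 32.0 + 24.0 i$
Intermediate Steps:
$x{\left(D,J \right)} = 1 + 2 D$
$o = 2 i$ ($o = \sqrt{-3 - 1} = \sqrt{-4} = 2 i \approx 2.0 i$)
$\left(Y{\left(o \right)} + U{\left(6 \right)}\right)^{2} = \left(2 i + 6\right)^{2} = \left(6 + 2 i\right)^{2}$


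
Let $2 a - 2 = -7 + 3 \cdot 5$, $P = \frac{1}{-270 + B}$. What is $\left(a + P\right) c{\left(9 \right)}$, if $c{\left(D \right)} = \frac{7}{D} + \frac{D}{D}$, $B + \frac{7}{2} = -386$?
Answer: $\frac{105488}{11871} \approx 8.8862$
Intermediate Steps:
$B = - \frac{779}{2}$ ($B = - \frac{7}{2} - 386 = - \frac{779}{2} \approx -389.5$)
$P = - \frac{2}{1319}$ ($P = \frac{1}{-270 - \frac{779}{2}} = \frac{1}{- \frac{1319}{2}} = - \frac{2}{1319} \approx -0.0015163$)
$c{\left(D \right)} = 1 + \frac{7}{D}$ ($c{\left(D \right)} = \frac{7}{D} + 1 = 1 + \frac{7}{D}$)
$a = 5$ ($a = 1 + \frac{-7 + 3 \cdot 5}{2} = 1 + \frac{-7 + 15}{2} = 1 + \frac{1}{2} \cdot 8 = 1 + 4 = 5$)
$\left(a + P\right) c{\left(9 \right)} = \left(5 - \frac{2}{1319}\right) \frac{7 + 9}{9} = \frac{6593 \cdot \frac{1}{9} \cdot 16}{1319} = \frac{6593}{1319} \cdot \frac{16}{9} = \frac{105488}{11871}$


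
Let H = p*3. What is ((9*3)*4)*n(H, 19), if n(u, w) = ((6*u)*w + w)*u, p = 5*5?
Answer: 69408900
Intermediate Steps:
p = 25
H = 75 (H = 25*3 = 75)
n(u, w) = u*(w + 6*u*w) (n(u, w) = (6*u*w + w)*u = (w + 6*u*w)*u = u*(w + 6*u*w))
((9*3)*4)*n(H, 19) = ((9*3)*4)*(75*19*(1 + 6*75)) = (27*4)*(75*19*(1 + 450)) = 108*(75*19*451) = 108*642675 = 69408900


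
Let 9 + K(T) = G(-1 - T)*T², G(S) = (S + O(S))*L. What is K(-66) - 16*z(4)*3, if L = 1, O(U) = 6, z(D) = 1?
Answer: 309219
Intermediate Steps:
G(S) = 6 + S (G(S) = (S + 6)*1 = (6 + S)*1 = 6 + S)
K(T) = -9 + T²*(5 - T) (K(T) = -9 + (6 + (-1 - T))*T² = -9 + (5 - T)*T² = -9 + T²*(5 - T))
K(-66) - 16*z(4)*3 = (-9 + (-66)²*(5 - 1*(-66))) - 16*1*3 = (-9 + 4356*(5 + 66)) - 16*3 = (-9 + 4356*71) - 48 = (-9 + 309276) - 48 = 309267 - 48 = 309219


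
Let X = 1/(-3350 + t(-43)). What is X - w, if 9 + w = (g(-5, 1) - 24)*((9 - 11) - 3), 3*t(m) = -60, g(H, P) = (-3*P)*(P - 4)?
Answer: -222421/3370 ≈ -66.000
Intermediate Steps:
g(H, P) = -3*P*(-4 + P) (g(H, P) = (-3*P)*(-4 + P) = -3*P*(-4 + P))
t(m) = -20 (t(m) = (1/3)*(-60) = -20)
X = -1/3370 (X = 1/(-3350 - 20) = 1/(-3370) = -1/3370 ≈ -0.00029674)
w = 66 (w = -9 + (3*1*(4 - 1*1) - 24)*((9 - 11) - 3) = -9 + (3*1*(4 - 1) - 24)*(-2 - 3) = -9 + (3*1*3 - 24)*(-5) = -9 + (9 - 24)*(-5) = -9 - 15*(-5) = -9 + 75 = 66)
X - w = -1/3370 - 1*66 = -1/3370 - 66 = -222421/3370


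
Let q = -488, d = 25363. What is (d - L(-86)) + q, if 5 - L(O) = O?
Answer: 24784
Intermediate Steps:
L(O) = 5 - O
(d - L(-86)) + q = (25363 - (5 - 1*(-86))) - 488 = (25363 - (5 + 86)) - 488 = (25363 - 1*91) - 488 = (25363 - 91) - 488 = 25272 - 488 = 24784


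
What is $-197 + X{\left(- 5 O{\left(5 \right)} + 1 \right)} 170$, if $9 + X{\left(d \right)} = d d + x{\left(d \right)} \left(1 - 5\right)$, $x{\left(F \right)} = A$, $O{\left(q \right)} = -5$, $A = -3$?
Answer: $115233$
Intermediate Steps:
$x{\left(F \right)} = -3$
$X{\left(d \right)} = 3 + d^{2}$ ($X{\left(d \right)} = -9 + \left(d d - 3 \left(1 - 5\right)\right) = -9 + \left(d^{2} - -12\right) = -9 + \left(d^{2} + 12\right) = -9 + \left(12 + d^{2}\right) = 3 + d^{2}$)
$-197 + X{\left(- 5 O{\left(5 \right)} + 1 \right)} 170 = -197 + \left(3 + \left(\left(-5\right) \left(-5\right) + 1\right)^{2}\right) 170 = -197 + \left(3 + \left(25 + 1\right)^{2}\right) 170 = -197 + \left(3 + 26^{2}\right) 170 = -197 + \left(3 + 676\right) 170 = -197 + 679 \cdot 170 = -197 + 115430 = 115233$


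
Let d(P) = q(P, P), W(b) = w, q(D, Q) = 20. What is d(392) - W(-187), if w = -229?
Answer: 249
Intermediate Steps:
W(b) = -229
d(P) = 20
d(392) - W(-187) = 20 - 1*(-229) = 20 + 229 = 249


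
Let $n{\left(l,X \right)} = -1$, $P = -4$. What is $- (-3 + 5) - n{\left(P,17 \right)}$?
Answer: $-1$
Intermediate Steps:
$- (-3 + 5) - n{\left(P,17 \right)} = - (-3 + 5) - -1 = \left(-1\right) 2 + 1 = -2 + 1 = -1$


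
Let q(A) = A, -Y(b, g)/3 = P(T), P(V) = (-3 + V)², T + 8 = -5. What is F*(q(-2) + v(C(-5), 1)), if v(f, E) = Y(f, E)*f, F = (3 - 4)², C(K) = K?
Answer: 3838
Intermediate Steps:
T = -13 (T = -8 - 5 = -13)
Y(b, g) = -768 (Y(b, g) = -3*(-3 - 13)² = -3*(-16)² = -3*256 = -768)
F = 1 (F = (-1)² = 1)
v(f, E) = -768*f
F*(q(-2) + v(C(-5), 1)) = 1*(-2 - 768*(-5)) = 1*(-2 + 3840) = 1*3838 = 3838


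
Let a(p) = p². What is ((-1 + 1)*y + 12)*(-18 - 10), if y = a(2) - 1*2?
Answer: -336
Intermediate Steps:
y = 2 (y = 2² - 1*2 = 4 - 2 = 2)
((-1 + 1)*y + 12)*(-18 - 10) = ((-1 + 1)*2 + 12)*(-18 - 10) = (0*2 + 12)*(-28) = (0 + 12)*(-28) = 12*(-28) = -336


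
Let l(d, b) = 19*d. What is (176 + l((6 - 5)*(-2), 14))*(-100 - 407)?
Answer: -69966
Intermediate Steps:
(176 + l((6 - 5)*(-2), 14))*(-100 - 407) = (176 + 19*((6 - 5)*(-2)))*(-100 - 407) = (176 + 19*(1*(-2)))*(-507) = (176 + 19*(-2))*(-507) = (176 - 38)*(-507) = 138*(-507) = -69966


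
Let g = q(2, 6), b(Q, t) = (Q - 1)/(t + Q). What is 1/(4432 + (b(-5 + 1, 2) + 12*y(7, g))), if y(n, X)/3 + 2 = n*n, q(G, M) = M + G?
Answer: 2/12253 ≈ 0.00016323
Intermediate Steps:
q(G, M) = G + M
b(Q, t) = (-1 + Q)/(Q + t)
g = 8 (g = 2 + 6 = 8)
y(n, X) = -6 + 3*n² (y(n, X) = -6 + 3*(n*n) = -6 + 3*n²)
1/(4432 + (b(-5 + 1, 2) + 12*y(7, g))) = 1/(4432 + ((-1 + (-5 + 1))/((-5 + 1) + 2) + 12*(-6 + 3*7²))) = 1/(4432 + ((-1 - 4)/(-4 + 2) + 12*(-6 + 3*49))) = 1/(4432 + (-5/(-2) + 12*(-6 + 147))) = 1/(4432 + (-½*(-5) + 12*141)) = 1/(4432 + (5/2 + 1692)) = 1/(4432 + 3389/2) = 1/(12253/2) = 2/12253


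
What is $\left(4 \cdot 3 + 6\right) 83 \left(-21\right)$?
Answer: $-31374$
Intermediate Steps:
$\left(4 \cdot 3 + 6\right) 83 \left(-21\right) = \left(12 + 6\right) 83 \left(-21\right) = 18 \cdot 83 \left(-21\right) = 1494 \left(-21\right) = -31374$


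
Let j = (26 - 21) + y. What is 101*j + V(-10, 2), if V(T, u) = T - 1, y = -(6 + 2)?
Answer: -314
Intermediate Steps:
y = -8 (y = -1*8 = -8)
j = -3 (j = (26 - 21) - 8 = 5 - 8 = -3)
V(T, u) = -1 + T
101*j + V(-10, 2) = 101*(-3) + (-1 - 10) = -303 - 11 = -314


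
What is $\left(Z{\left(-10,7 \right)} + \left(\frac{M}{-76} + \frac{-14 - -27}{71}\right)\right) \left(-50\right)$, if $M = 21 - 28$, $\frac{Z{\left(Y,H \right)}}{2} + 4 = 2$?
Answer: $\frac{502475}{2698} \approx 186.24$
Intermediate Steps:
$Z{\left(Y,H \right)} = -4$ ($Z{\left(Y,H \right)} = -8 + 2 \cdot 2 = -8 + 4 = -4$)
$M = -7$
$\left(Z{\left(-10,7 \right)} + \left(\frac{M}{-76} + \frac{-14 - -27}{71}\right)\right) \left(-50\right) = \left(-4 - \left(- \frac{7}{76} - \frac{-14 - -27}{71}\right)\right) \left(-50\right) = \left(-4 - \left(- \frac{7}{76} - \left(-14 + 27\right) \frac{1}{71}\right)\right) \left(-50\right) = \left(-4 + \left(\frac{7}{76} + 13 \cdot \frac{1}{71}\right)\right) \left(-50\right) = \left(-4 + \left(\frac{7}{76} + \frac{13}{71}\right)\right) \left(-50\right) = \left(-4 + \frac{1485}{5396}\right) \left(-50\right) = \left(- \frac{20099}{5396}\right) \left(-50\right) = \frac{502475}{2698}$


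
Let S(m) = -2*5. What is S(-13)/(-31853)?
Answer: 10/31853 ≈ 0.00031394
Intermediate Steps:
S(m) = -10
S(-13)/(-31853) = -10/(-31853) = -10*(-1/31853) = 10/31853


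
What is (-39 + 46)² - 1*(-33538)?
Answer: 33587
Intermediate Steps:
(-39 + 46)² - 1*(-33538) = 7² + 33538 = 49 + 33538 = 33587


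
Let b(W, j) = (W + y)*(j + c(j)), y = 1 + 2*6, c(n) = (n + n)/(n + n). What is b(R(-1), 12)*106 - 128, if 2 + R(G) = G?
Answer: 13652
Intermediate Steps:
R(G) = -2 + G
c(n) = 1 (c(n) = (2*n)/((2*n)) = (2*n)*(1/(2*n)) = 1)
y = 13 (y = 1 + 12 = 13)
b(W, j) = (1 + j)*(13 + W) (b(W, j) = (W + 13)*(j + 1) = (13 + W)*(1 + j) = (1 + j)*(13 + W))
b(R(-1), 12)*106 - 128 = (13 + (-2 - 1) + 13*12 + (-2 - 1)*12)*106 - 128 = (13 - 3 + 156 - 3*12)*106 - 128 = (13 - 3 + 156 - 36)*106 - 128 = 130*106 - 128 = 13780 - 128 = 13652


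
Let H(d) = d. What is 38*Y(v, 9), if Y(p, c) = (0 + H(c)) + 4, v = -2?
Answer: 494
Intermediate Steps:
Y(p, c) = 4 + c (Y(p, c) = (0 + c) + 4 = c + 4 = 4 + c)
38*Y(v, 9) = 38*(4 + 9) = 38*13 = 494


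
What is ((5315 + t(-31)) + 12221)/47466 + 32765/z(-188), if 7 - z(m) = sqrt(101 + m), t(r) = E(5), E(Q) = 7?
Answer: 5444475139/3227688 + 32765*I*sqrt(87)/136 ≈ 1686.8 + 2247.1*I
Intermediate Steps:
t(r) = 7
z(m) = 7 - sqrt(101 + m)
((5315 + t(-31)) + 12221)/47466 + 32765/z(-188) = ((5315 + 7) + 12221)/47466 + 32765/(7 - sqrt(101 - 188)) = (5322 + 12221)*(1/47466) + 32765/(7 - sqrt(-87)) = 17543*(1/47466) + 32765/(7 - I*sqrt(87)) = 17543/47466 + 32765/(7 - I*sqrt(87))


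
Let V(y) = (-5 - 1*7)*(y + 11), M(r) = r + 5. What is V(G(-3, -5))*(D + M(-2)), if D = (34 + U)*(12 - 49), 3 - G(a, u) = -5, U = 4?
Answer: 319884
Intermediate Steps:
M(r) = 5 + r
G(a, u) = 8 (G(a, u) = 3 - 1*(-5) = 3 + 5 = 8)
V(y) = -132 - 12*y (V(y) = (-5 - 7)*(11 + y) = -12*(11 + y) = -132 - 12*y)
D = -1406 (D = (34 + 4)*(12 - 49) = 38*(-37) = -1406)
V(G(-3, -5))*(D + M(-2)) = (-132 - 12*8)*(-1406 + (5 - 2)) = (-132 - 96)*(-1406 + 3) = -228*(-1403) = 319884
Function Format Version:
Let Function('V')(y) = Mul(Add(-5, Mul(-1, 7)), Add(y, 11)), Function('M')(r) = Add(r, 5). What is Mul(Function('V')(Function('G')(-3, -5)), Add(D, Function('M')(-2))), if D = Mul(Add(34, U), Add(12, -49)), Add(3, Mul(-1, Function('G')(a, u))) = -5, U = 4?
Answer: 319884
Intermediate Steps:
Function('M')(r) = Add(5, r)
Function('G')(a, u) = 8 (Function('G')(a, u) = Add(3, Mul(-1, -5)) = Add(3, 5) = 8)
Function('V')(y) = Add(-132, Mul(-12, y)) (Function('V')(y) = Mul(Add(-5, -7), Add(11, y)) = Mul(-12, Add(11, y)) = Add(-132, Mul(-12, y)))
D = -1406 (D = Mul(Add(34, 4), Add(12, -49)) = Mul(38, -37) = -1406)
Mul(Function('V')(Function('G')(-3, -5)), Add(D, Function('M')(-2))) = Mul(Add(-132, Mul(-12, 8)), Add(-1406, Add(5, -2))) = Mul(Add(-132, -96), Add(-1406, 3)) = Mul(-228, -1403) = 319884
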